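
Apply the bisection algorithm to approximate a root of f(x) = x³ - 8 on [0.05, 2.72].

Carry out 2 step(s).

f(x) = x³ - 8
Initial interval: [0.05, 2.72]

Iteration 1:
  c_1 = (0.050000 + 2.720000)/2 = 1.385000
  f(c_1) = f(1.385000) = -5.343258
  f(a) × f(c) ≥ 0, new interval: [1.385000, 2.720000]
Iteration 2:
  c_2 = (1.385000 + 2.720000)/2 = 2.052500
  f(c_2) = f(2.052500) = 0.646682
  f(a) × f(c) < 0, new interval: [1.385000, 2.052500]

After 2 iteration(s), the approximation is c_2 = 2.052500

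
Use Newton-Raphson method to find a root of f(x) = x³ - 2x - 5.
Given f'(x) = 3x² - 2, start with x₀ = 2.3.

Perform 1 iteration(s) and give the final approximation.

f(x) = x³ - 2x - 5
f'(x) = 3x² - 2
x₀ = 2.3

Newton-Raphson formula: x_{n+1} = x_n - f(x_n)/f'(x_n)

Iteration 1:
  f(2.300000) = 2.567000
  f'(2.300000) = 13.870000
  x_1 = 2.300000 - 2.567000/13.870000 = 2.114924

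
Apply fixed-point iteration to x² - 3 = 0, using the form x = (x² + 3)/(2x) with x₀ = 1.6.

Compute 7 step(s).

Equation: x² - 3 = 0
Fixed-point form: x = (x² + 3)/(2x)
x₀ = 1.6

x_1 = g(1.600000) = 1.737500
x_2 = g(1.737500) = 1.732059
x_3 = g(1.732059) = 1.732051
x_4 = g(1.732051) = 1.732051
x_5 = g(1.732051) = 1.732051
x_6 = g(1.732051) = 1.732051
x_7 = g(1.732051) = 1.732051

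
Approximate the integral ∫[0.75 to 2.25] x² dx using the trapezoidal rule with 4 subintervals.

f(x) = x²
a = 0.75, b = 2.25, n = 4
h = (b - a)/n = 0.375000

Trapezoidal rule: (h/2)[f(x₀) + 2f(x₁) + 2f(x₂) + ... + f(xₙ)]

x_0 = 0.7500, f(x_0) = 0.562500, coefficient = 1
x_1 = 1.1250, f(x_1) = 1.265625, coefficient = 2
x_2 = 1.5000, f(x_2) = 2.250000, coefficient = 2
x_3 = 1.8750, f(x_3) = 3.515625, coefficient = 2
x_4 = 2.2500, f(x_4) = 5.062500, coefficient = 1

I ≈ (0.375000/2) × 19.687500 = 3.691406
Exact value: 3.656250
Error: 0.035156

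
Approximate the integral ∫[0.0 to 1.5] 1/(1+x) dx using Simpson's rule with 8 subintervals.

f(x) = 1/(1+x)
a = 0.0, b = 1.5, n = 8
h = (b - a)/n = 0.187500

Simpson's rule: (h/3)[f(x₀) + 4f(x₁) + 2f(x₂) + ... + f(xₙ)]

x_0 = 0.0000, f(x_0) = 1.000000, coefficient = 1
x_1 = 0.1875, f(x_1) = 0.842105, coefficient = 4
x_2 = 0.3750, f(x_2) = 0.727273, coefficient = 2
x_3 = 0.5625, f(x_3) = 0.640000, coefficient = 4
x_4 = 0.7500, f(x_4) = 0.571429, coefficient = 2
x_5 = 0.9375, f(x_5) = 0.516129, coefficient = 4
x_6 = 1.1250, f(x_6) = 0.470588, coefficient = 2
x_7 = 1.3125, f(x_7) = 0.432432, coefficient = 4
x_8 = 1.5000, f(x_8) = 0.400000, coefficient = 1

I ≈ (0.187500/3) × 14.661246 = 0.916328
Exact value: 0.916291
Error: 0.000037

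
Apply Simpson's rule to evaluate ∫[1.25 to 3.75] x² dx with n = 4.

f(x) = x²
a = 1.25, b = 3.75, n = 4
h = (b - a)/n = 0.625000

Simpson's rule: (h/3)[f(x₀) + 4f(x₁) + 2f(x₂) + ... + f(xₙ)]

x_0 = 1.2500, f(x_0) = 1.562500, coefficient = 1
x_1 = 1.8750, f(x_1) = 3.515625, coefficient = 4
x_2 = 2.5000, f(x_2) = 6.250000, coefficient = 2
x_3 = 3.1250, f(x_3) = 9.765625, coefficient = 4
x_4 = 3.7500, f(x_4) = 14.062500, coefficient = 1

I ≈ (0.625000/3) × 81.250000 = 16.927083
Exact value: 16.927083
Error: 0.000000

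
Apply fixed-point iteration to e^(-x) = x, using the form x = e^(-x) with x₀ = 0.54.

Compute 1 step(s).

Equation: e^(-x) = x
Fixed-point form: x = e^(-x)
x₀ = 0.54

x_1 = g(0.540000) = 0.582748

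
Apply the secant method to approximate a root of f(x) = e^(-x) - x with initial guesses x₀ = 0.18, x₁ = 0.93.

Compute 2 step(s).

f(x) = e^(-x) - x
x₀ = 0.18, x₁ = 0.93

Secant formula: x_{n+1} = x_n - f(x_n)(x_n - x_{n-1})/(f(x_n) - f(x_{n-1}))

Iteration 1:
  f(0.180000) = 0.655270
  f(0.930000) = -0.535446
  x_2 = 0.930000 - (-0.535446)×(0.930000 - 0.180000)/(-0.535446 - 0.655270)
       = 0.592737
Iteration 2:
  f(0.930000) = -0.535446
  f(0.592737) = -0.039925
  x_3 = 0.592737 - (-0.039925)×(0.592737 - 0.930000)/(-0.039925 - (-0.535446))
       = 0.565563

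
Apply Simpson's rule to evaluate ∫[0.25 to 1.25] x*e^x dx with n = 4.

f(x) = x*e^x
a = 0.25, b = 1.25, n = 4
h = (b - a)/n = 0.250000

Simpson's rule: (h/3)[f(x₀) + 4f(x₁) + 2f(x₂) + ... + f(xₙ)]

x_0 = 0.2500, f(x_0) = 0.321006, coefficient = 1
x_1 = 0.5000, f(x_1) = 0.824361, coefficient = 4
x_2 = 0.7500, f(x_2) = 1.587750, coefficient = 2
x_3 = 1.0000, f(x_3) = 2.718282, coefficient = 4
x_4 = 1.2500, f(x_4) = 4.362929, coefficient = 1

I ≈ (0.250000/3) × 22.030005 = 1.835834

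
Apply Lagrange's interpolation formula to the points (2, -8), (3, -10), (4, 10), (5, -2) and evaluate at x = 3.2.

Lagrange interpolation formula:
P(x) = Σ yᵢ × Lᵢ(x)
where Lᵢ(x) = Π_{j≠i} (x - xⱼ)/(xᵢ - xⱼ)

L_0(3.2) = (3.2 - 3)/(2 - 3) × (3.2 - 4)/(2 - 4) × (3.2 - 5)/(2 - 5) = -0.048000
L_1(3.2) = (3.2 - 2)/(3 - 2) × (3.2 - 4)/(3 - 4) × (3.2 - 5)/(3 - 5) = 0.864000
L_2(3.2) = (3.2 - 2)/(4 - 2) × (3.2 - 3)/(4 - 3) × (3.2 - 5)/(4 - 5) = 0.216000
L_3(3.2) = (3.2 - 2)/(5 - 2) × (3.2 - 3)/(5 - 3) × (3.2 - 4)/(5 - 4) = -0.032000

P(3.2) = (-8)×L_0(3.2) + (-10)×L_1(3.2) + 10×L_2(3.2) + (-2)×L_3(3.2)
P(3.2) = -6.032000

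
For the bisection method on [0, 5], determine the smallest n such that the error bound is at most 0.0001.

We need (b-a)/2^n ≤ 0.0001
(5 - 0)/2^n ≤ 0.0001
5/2^n ≤ 0.0001
2^n ≥ 50000
n ≥ log₂(50000) = 15.61
n ≥ 16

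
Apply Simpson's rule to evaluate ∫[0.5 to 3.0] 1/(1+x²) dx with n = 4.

f(x) = 1/(1+x²)
a = 0.5, b = 3.0, n = 4
h = (b - a)/n = 0.625000

Simpson's rule: (h/3)[f(x₀) + 4f(x₁) + 2f(x₂) + ... + f(xₙ)]

x_0 = 0.5000, f(x_0) = 0.800000, coefficient = 1
x_1 = 1.1250, f(x_1) = 0.441379, coefficient = 4
x_2 = 1.7500, f(x_2) = 0.246154, coefficient = 2
x_3 = 2.3750, f(x_3) = 0.150588, coefficient = 4
x_4 = 3.0000, f(x_4) = 0.100000, coefficient = 1

I ≈ (0.625000/3) × 3.760178 = 0.783370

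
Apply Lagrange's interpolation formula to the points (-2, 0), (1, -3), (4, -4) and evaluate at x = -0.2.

Lagrange interpolation formula:
P(x) = Σ yᵢ × Lᵢ(x)
where Lᵢ(x) = Π_{j≠i} (x - xⱼ)/(xᵢ - xⱼ)

L_0(-0.2) = (-0.2 - 1)/(-2 - 1) × (-0.2 - 4)/(-2 - 4) = 0.280000
L_1(-0.2) = (-0.2 - (-2))/(1 - (-2)) × (-0.2 - 4)/(1 - 4) = 0.840000
L_2(-0.2) = (-0.2 - (-2))/(4 - (-2)) × (-0.2 - 1)/(4 - 1) = -0.120000

P(-0.2) = 0×L_0(-0.2) + (-3)×L_1(-0.2) + (-4)×L_2(-0.2)
P(-0.2) = -2.040000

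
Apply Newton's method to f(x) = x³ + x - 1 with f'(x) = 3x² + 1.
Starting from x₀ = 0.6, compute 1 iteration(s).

f(x) = x³ + x - 1
f'(x) = 3x² + 1
x₀ = 0.6

Newton-Raphson formula: x_{n+1} = x_n - f(x_n)/f'(x_n)

Iteration 1:
  f(0.600000) = -0.184000
  f'(0.600000) = 2.080000
  x_1 = 0.600000 - (-0.184000)/2.080000 = 0.688462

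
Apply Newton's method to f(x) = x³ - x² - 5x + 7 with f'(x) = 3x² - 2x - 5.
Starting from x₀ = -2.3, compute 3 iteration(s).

f(x) = x³ - x² - 5x + 7
f'(x) = 3x² - 2x - 5
x₀ = -2.3

Newton-Raphson formula: x_{n+1} = x_n - f(x_n)/f'(x_n)

Iteration 1:
  f(-2.300000) = 1.043000
  f'(-2.300000) = 15.470000
  x_1 = -2.300000 - 1.043000/15.470000 = -2.367421
Iteration 2:
  f(-2.367421) = -0.036216
  f'(-2.367421) = 16.548886
  x_2 = -2.367421 - (-0.036216)/16.548886 = -2.365232
Iteration 3:
  f(-2.365232) = -0.000039
  f'(-2.365232) = 16.513437
  x_3 = -2.365232 - (-0.000039)/16.513437 = -2.365230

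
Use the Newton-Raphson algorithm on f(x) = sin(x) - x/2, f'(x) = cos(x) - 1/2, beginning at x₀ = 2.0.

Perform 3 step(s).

f(x) = sin(x) - x/2
f'(x) = cos(x) - 1/2
x₀ = 2.0

Newton-Raphson formula: x_{n+1} = x_n - f(x_n)/f'(x_n)

Iteration 1:
  f(2.000000) = -0.090703
  f'(2.000000) = -0.916147
  x_1 = 2.000000 - (-0.090703)/(-0.916147) = 1.900996
Iteration 2:
  f(1.900996) = -0.004520
  f'(1.900996) = -0.824232
  x_2 = 1.900996 - (-0.004520)/(-0.824232) = 1.895512
Iteration 3:
  f(1.895512) = -0.000014
  f'(1.895512) = -0.819039
  x_3 = 1.895512 - (-0.000014)/(-0.819039) = 1.895494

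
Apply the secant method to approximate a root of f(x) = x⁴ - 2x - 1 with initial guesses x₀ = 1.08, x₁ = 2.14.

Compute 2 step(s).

f(x) = x⁴ - 2x - 1
x₀ = 1.08, x₁ = 2.14

Secant formula: x_{n+1} = x_n - f(x_n)(x_n - x_{n-1})/(f(x_n) - f(x_{n-1}))

Iteration 1:
  f(1.080000) = -1.799511
  f(2.140000) = 15.692736
  x_2 = 2.140000 - 15.692736×(2.140000 - 1.080000)/(15.692736 - (-1.799511))
       = 1.189047
Iteration 2:
  f(2.140000) = 15.692736
  f(1.189047) = -1.379170
  x_3 = 1.189047 - (-1.379170)×(1.189047 - 2.140000)/(-1.379170 - 15.692736)
       = 1.265871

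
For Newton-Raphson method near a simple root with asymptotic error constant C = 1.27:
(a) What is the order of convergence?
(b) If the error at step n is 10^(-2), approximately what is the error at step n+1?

(a) Newton-Raphson has quadratic (order 2) convergence near simple roots.
    This means |e_{n+1}| ≈ C|e_n|².

(b) With |e_n| = 10^(-2) and C = 1.27:
    |e_{n+1}| ≈ 1.27 × (10^(-2))² = 1.27 × 10^(-4)

(a) 2 (quadratic); (b) |e_{n+1}| ≈ 1.270e-04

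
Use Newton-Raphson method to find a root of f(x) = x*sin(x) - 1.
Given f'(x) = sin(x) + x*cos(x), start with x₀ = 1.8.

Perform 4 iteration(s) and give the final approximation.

f(x) = x*sin(x) - 1
f'(x) = sin(x) + x*cos(x)
x₀ = 1.8

Newton-Raphson formula: x_{n+1} = x_n - f(x_n)/f'(x_n)

Iteration 1:
  f(1.800000) = 0.752926
  f'(1.800000) = 0.564884
  x_1 = 1.800000 - 0.752926/0.564884 = 0.467114
Iteration 2:
  f(0.467114) = -0.789653
  f'(0.467114) = 0.867384
  x_2 = 0.467114 - (-0.789653)/0.867384 = 1.377499
Iteration 3:
  f(1.377499) = 0.351844
  f'(1.377499) = 1.245988
  x_3 = 1.377499 - 0.351844/1.245988 = 1.095117
Iteration 4:
  f(1.095117) = -0.026461
  f'(1.095117) = 1.390482
  x_4 = 1.095117 - (-0.026461)/1.390482 = 1.114147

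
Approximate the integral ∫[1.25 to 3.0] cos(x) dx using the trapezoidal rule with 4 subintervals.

f(x) = cos(x)
a = 1.25, b = 3.0, n = 4
h = (b - a)/n = 0.437500

Trapezoidal rule: (h/2)[f(x₀) + 2f(x₁) + 2f(x₂) + ... + f(xₙ)]

x_0 = 1.2500, f(x_0) = 0.315322, coefficient = 1
x_1 = 1.6875, f(x_1) = -0.116439, coefficient = 2
x_2 = 2.1250, f(x_2) = -0.526266, coefficient = 2
x_3 = 2.5625, f(x_3) = -0.836960, coefficient = 2
x_4 = 3.0000, f(x_4) = -0.989992, coefficient = 1

I ≈ (0.437500/2) × -3.634000 = -0.794937
Exact value: -0.807865
Error: 0.012927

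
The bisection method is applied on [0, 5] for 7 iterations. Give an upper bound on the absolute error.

Bisection error bound: |error| ≤ (b-a)/2^n
|error| ≤ (5 - 0)/2^7 = 5/2^7
|error| ≤ 0.0390625000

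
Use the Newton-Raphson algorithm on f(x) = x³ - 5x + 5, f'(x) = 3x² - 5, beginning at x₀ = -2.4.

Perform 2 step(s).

f(x) = x³ - 5x + 5
f'(x) = 3x² - 5
x₀ = -2.4

Newton-Raphson formula: x_{n+1} = x_n - f(x_n)/f'(x_n)

Iteration 1:
  f(-2.400000) = 3.176000
  f'(-2.400000) = 12.280000
  x_1 = -2.400000 - 3.176000/12.280000 = -2.658632
Iteration 2:
  f(-2.658632) = -0.498911
  f'(-2.658632) = 16.204971
  x_2 = -2.658632 - (-0.498911)/16.204971 = -2.627844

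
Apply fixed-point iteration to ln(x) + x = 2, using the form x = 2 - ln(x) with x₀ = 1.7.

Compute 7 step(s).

Equation: ln(x) + x = 2
Fixed-point form: x = 2 - ln(x)
x₀ = 1.7

x_1 = g(1.700000) = 1.469372
x_2 = g(1.469372) = 1.615165
x_3 = g(1.615165) = 1.520563
x_4 = g(1.520563) = 1.580919
x_5 = g(1.580919) = 1.541993
x_6 = g(1.541993) = 1.566924
x_7 = g(1.566924) = 1.550886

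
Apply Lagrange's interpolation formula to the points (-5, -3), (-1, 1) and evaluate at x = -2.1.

Lagrange interpolation formula:
P(x) = Σ yᵢ × Lᵢ(x)
where Lᵢ(x) = Π_{j≠i} (x - xⱼ)/(xᵢ - xⱼ)

L_0(-2.1) = (-2.1 - (-1))/(-5 - (-1)) = 0.275000
L_1(-2.1) = (-2.1 - (-5))/(-1 - (-5)) = 0.725000

P(-2.1) = (-3)×L_0(-2.1) + 1×L_1(-2.1)
P(-2.1) = -0.100000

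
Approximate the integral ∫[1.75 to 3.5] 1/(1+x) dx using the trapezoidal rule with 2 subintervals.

f(x) = 1/(1+x)
a = 1.75, b = 3.5, n = 2
h = (b - a)/n = 0.875000

Trapezoidal rule: (h/2)[f(x₀) + 2f(x₁) + 2f(x₂) + ... + f(xₙ)]

x_0 = 1.7500, f(x_0) = 0.363636, coefficient = 1
x_1 = 2.6250, f(x_1) = 0.275862, coefficient = 2
x_2 = 3.5000, f(x_2) = 0.222222, coefficient = 1

I ≈ (0.875000/2) × 1.137583 = 0.497692
Exact value: 0.492476
Error: 0.005216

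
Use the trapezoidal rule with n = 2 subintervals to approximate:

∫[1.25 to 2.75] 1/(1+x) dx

f(x) = 1/(1+x)
a = 1.25, b = 2.75, n = 2
h = (b - a)/n = 0.750000

Trapezoidal rule: (h/2)[f(x₀) + 2f(x₁) + 2f(x₂) + ... + f(xₙ)]

x_0 = 1.2500, f(x_0) = 0.444444, coefficient = 1
x_1 = 2.0000, f(x_1) = 0.333333, coefficient = 2
x_2 = 2.7500, f(x_2) = 0.266667, coefficient = 1

I ≈ (0.750000/2) × 1.377778 = 0.516667
Exact value: 0.510826
Error: 0.005841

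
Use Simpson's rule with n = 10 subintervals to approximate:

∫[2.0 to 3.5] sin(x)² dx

f(x) = sin(x)²
a = 2.0, b = 3.5, n = 10
h = (b - a)/n = 0.150000

Simpson's rule: (h/3)[f(x₀) + 4f(x₁) + 2f(x₂) + ... + f(xₙ)]

x_0 = 2.0000, f(x_0) = 0.826822, coefficient = 1
x_1 = 2.1500, f(x_1) = 0.700400, coefficient = 4
x_2 = 2.3000, f(x_2) = 0.556076, coefficient = 2
x_3 = 2.4500, f(x_3) = 0.406744, coefficient = 4
x_4 = 2.6000, f(x_4) = 0.265742, coefficient = 2
x_5 = 2.7500, f(x_5) = 0.145665, coefficient = 4
x_6 = 2.9000, f(x_6) = 0.057240, coefficient = 2
x_7 = 3.0500, f(x_7) = 0.008366, coefficient = 4
x_8 = 3.2000, f(x_8) = 0.003408, coefficient = 2
x_9 = 3.3500, f(x_9) = 0.042808, coefficient = 4
x_10 = 3.5000, f(x_10) = 0.123049, coefficient = 1

I ≈ (0.150000/3) × 7.930733 = 0.396537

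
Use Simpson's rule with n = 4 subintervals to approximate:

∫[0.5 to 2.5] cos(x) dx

f(x) = cos(x)
a = 0.5, b = 2.5, n = 4
h = (b - a)/n = 0.500000

Simpson's rule: (h/3)[f(x₀) + 4f(x₁) + 2f(x₂) + ... + f(xₙ)]

x_0 = 0.5000, f(x_0) = 0.877583, coefficient = 1
x_1 = 1.0000, f(x_1) = 0.540302, coefficient = 4
x_2 = 1.5000, f(x_2) = 0.070737, coefficient = 2
x_3 = 2.0000, f(x_3) = -0.416147, coefficient = 4
x_4 = 2.5000, f(x_4) = -0.801144, coefficient = 1

I ≈ (0.500000/3) × 0.714535 = 0.119089
Exact value: 0.119047
Error: 0.000043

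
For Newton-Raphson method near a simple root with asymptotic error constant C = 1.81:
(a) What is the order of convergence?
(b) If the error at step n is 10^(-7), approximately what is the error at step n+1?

(a) Newton-Raphson has quadratic (order 2) convergence near simple roots.
    This means |e_{n+1}| ≈ C|e_n|².

(b) With |e_n| = 10^(-7) and C = 1.81:
    |e_{n+1}| ≈ 1.81 × (10^(-7))² = 1.81 × 10^(-14)

(a) 2 (quadratic); (b) |e_{n+1}| ≈ 1.810e-14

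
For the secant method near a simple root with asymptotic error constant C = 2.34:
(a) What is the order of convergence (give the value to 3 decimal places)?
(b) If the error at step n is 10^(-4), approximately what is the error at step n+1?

(a) Secant method has superlinear convergence with order φ = (1+√5)/2 ≈ 1.618.
    This means |e_{n+1}| ≈ C|e_n|^1.618.

(b) With |e_n| = 10^(-4) and C = 2.34:
    |e_{n+1}| ≈ 2.34 × (10^(-4))^1.618 = 2.34 × 10^(-6.47)

(a) ≈ 1.618 (golden ratio); (b) |e_{n+1}| ≈ 7.890e-07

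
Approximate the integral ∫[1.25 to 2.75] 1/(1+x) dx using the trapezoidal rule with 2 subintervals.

f(x) = 1/(1+x)
a = 1.25, b = 2.75, n = 2
h = (b - a)/n = 0.750000

Trapezoidal rule: (h/2)[f(x₀) + 2f(x₁) + 2f(x₂) + ... + f(xₙ)]

x_0 = 1.2500, f(x_0) = 0.444444, coefficient = 1
x_1 = 2.0000, f(x_1) = 0.333333, coefficient = 2
x_2 = 2.7500, f(x_2) = 0.266667, coefficient = 1

I ≈ (0.750000/2) × 1.377778 = 0.516667
Exact value: 0.510826
Error: 0.005841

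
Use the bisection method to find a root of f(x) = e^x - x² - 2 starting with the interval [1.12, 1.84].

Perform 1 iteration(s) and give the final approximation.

f(x) = e^x - x² - 2
Initial interval: [1.12, 1.84]

Iteration 1:
  c_1 = (1.120000 + 1.840000)/2 = 1.480000
  f(c_1) = f(1.480000) = 0.202546
  f(a) × f(c) < 0, new interval: [1.120000, 1.480000]

After 1 iteration(s), the approximation is c_1 = 1.480000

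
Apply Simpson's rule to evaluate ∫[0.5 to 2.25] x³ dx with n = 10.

f(x) = x³
a = 0.5, b = 2.25, n = 10
h = (b - a)/n = 0.175000

Simpson's rule: (h/3)[f(x₀) + 4f(x₁) + 2f(x₂) + ... + f(xₙ)]

x_0 = 0.5000, f(x_0) = 0.125000, coefficient = 1
x_1 = 0.6750, f(x_1) = 0.307547, coefficient = 4
x_2 = 0.8500, f(x_2) = 0.614125, coefficient = 2
x_3 = 1.0250, f(x_3) = 1.076891, coefficient = 4
x_4 = 1.2000, f(x_4) = 1.728000, coefficient = 2
x_5 = 1.3750, f(x_5) = 2.599609, coefficient = 4
x_6 = 1.5500, f(x_6) = 3.723875, coefficient = 2
x_7 = 1.7250, f(x_7) = 5.132953, coefficient = 4
x_8 = 1.9000, f(x_8) = 6.859000, coefficient = 2
x_9 = 2.0750, f(x_9) = 8.934172, coefficient = 4
x_10 = 2.2500, f(x_10) = 11.390625, coefficient = 1

I ≈ (0.175000/3) × 109.570312 = 6.391602
Exact value: 6.391602
Error: 0.000000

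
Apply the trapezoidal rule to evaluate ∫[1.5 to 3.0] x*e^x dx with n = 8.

f(x) = x*e^x
a = 1.5, b = 3.0, n = 8
h = (b - a)/n = 0.187500

Trapezoidal rule: (h/2)[f(x₀) + 2f(x₁) + 2f(x₂) + ... + f(xₙ)]

x_0 = 1.5000, f(x_0) = 6.722534, coefficient = 1
x_1 = 1.6875, f(x_1) = 9.122539, coefficient = 2
x_2 = 1.8750, f(x_2) = 12.226536, coefficient = 2
x_3 = 2.0625, f(x_3) = 16.222819, coefficient = 2
x_4 = 2.2500, f(x_4) = 21.347406, coefficient = 2
x_5 = 2.4375, f(x_5) = 27.895710, coefficient = 2
x_6 = 2.6250, f(x_6) = 36.237007, coefficient = 2
x_7 = 2.8125, f(x_7) = 46.832330, coefficient = 2
x_8 = 3.0000, f(x_8) = 60.256611, coefficient = 1

I ≈ (0.187500/2) × 406.747837 = 38.132610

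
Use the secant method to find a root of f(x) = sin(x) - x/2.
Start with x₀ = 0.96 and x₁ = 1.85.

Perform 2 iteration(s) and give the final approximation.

f(x) = sin(x) - x/2
x₀ = 0.96, x₁ = 1.85

Secant formula: x_{n+1} = x_n - f(x_n)(x_n - x_{n-1})/(f(x_n) - f(x_{n-1}))

Iteration 1:
  f(0.960000) = 0.339192
  f(1.850000) = 0.036275
  x_2 = 1.850000 - 0.036275×(1.850000 - 0.960000)/(0.036275 - 0.339192)
       = 1.956580
Iteration 2:
  f(1.850000) = 0.036275
  f(1.956580) = -0.051786
  x_3 = 1.956580 - (-0.051786)×(1.956580 - 1.850000)/(-0.051786 - 0.036275)
       = 1.893904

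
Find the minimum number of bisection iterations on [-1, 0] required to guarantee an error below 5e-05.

We need (b-a)/2^n ≤ 5e-05
(0 - (-1))/2^n ≤ 5e-05
1/2^n ≤ 5e-05
2^n ≥ 20000
n ≥ log₂(20000) = 14.29
n ≥ 15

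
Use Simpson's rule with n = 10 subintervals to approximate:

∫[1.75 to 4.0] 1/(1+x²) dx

f(x) = 1/(1+x²)
a = 1.75, b = 4.0, n = 10
h = (b - a)/n = 0.225000

Simpson's rule: (h/3)[f(x₀) + 4f(x₁) + 2f(x₂) + ... + f(xₙ)]

x_0 = 1.7500, f(x_0) = 0.246154, coefficient = 1
x_1 = 1.9750, f(x_1) = 0.204056, coefficient = 4
x_2 = 2.2000, f(x_2) = 0.171233, coefficient = 2
x_3 = 2.4250, f(x_3) = 0.145336, coefficient = 4
x_4 = 2.6500, f(x_4) = 0.124649, coefficient = 2
x_5 = 2.8750, f(x_5) = 0.107926, coefficient = 4
x_6 = 3.1000, f(x_6) = 0.094251, coefficient = 2
x_7 = 3.3250, f(x_7) = 0.082949, coefficient = 4
x_8 = 3.5500, f(x_8) = 0.073516, coefficient = 2
x_9 = 3.7750, f(x_9) = 0.065571, coefficient = 4
x_10 = 4.0000, f(x_10) = 0.058824, coefficient = 1

I ≈ (0.225000/3) × 3.655623 = 0.274172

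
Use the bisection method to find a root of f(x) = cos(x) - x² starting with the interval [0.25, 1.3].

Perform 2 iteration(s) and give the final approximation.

f(x) = cos(x) - x²
Initial interval: [0.25, 1.3]

Iteration 1:
  c_1 = (0.250000 + 1.300000)/2 = 0.775000
  f(c_1) = f(0.775000) = 0.113796
  f(a) × f(c) ≥ 0, new interval: [0.775000, 1.300000]
Iteration 2:
  c_2 = (0.775000 + 1.300000)/2 = 1.037500
  f(c_2) = f(1.037500) = -0.568032
  f(a) × f(c) < 0, new interval: [0.775000, 1.037500]

After 2 iteration(s), the approximation is c_2 = 1.037500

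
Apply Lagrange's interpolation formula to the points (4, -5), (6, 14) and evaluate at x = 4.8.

Lagrange interpolation formula:
P(x) = Σ yᵢ × Lᵢ(x)
where Lᵢ(x) = Π_{j≠i} (x - xⱼ)/(xᵢ - xⱼ)

L_0(4.8) = (4.8 - 6)/(4 - 6) = 0.600000
L_1(4.8) = (4.8 - 4)/(6 - 4) = 0.400000

P(4.8) = (-5)×L_0(4.8) + 14×L_1(4.8)
P(4.8) = 2.600000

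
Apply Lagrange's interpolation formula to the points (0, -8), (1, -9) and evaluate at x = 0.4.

Lagrange interpolation formula:
P(x) = Σ yᵢ × Lᵢ(x)
where Lᵢ(x) = Π_{j≠i} (x - xⱼ)/(xᵢ - xⱼ)

L_0(0.4) = (0.4 - 1)/(0 - 1) = 0.600000
L_1(0.4) = (0.4 - 0)/(1 - 0) = 0.400000

P(0.4) = (-8)×L_0(0.4) + (-9)×L_1(0.4)
P(0.4) = -8.400000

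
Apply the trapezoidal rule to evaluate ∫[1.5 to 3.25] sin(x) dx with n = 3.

f(x) = sin(x)
a = 1.5, b = 3.25, n = 3
h = (b - a)/n = 0.583333

Trapezoidal rule: (h/2)[f(x₀) + 2f(x₁) + 2f(x₂) + ... + f(xₙ)]

x_0 = 1.5000, f(x_0) = 0.997495, coefficient = 1
x_1 = 2.0833, f(x_1) = 0.871503, coefficient = 2
x_2 = 2.6667, f(x_2) = 0.457273, coefficient = 2
x_3 = 3.2500, f(x_3) = -0.108195, coefficient = 1

I ≈ (0.583333/2) × 3.546851 = 1.034498
Exact value: 1.064867
Error: 0.030369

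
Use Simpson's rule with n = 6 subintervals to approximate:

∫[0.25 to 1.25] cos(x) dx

f(x) = cos(x)
a = 0.25, b = 1.25, n = 6
h = (b - a)/n = 0.166667

Simpson's rule: (h/3)[f(x₀) + 4f(x₁) + 2f(x₂) + ... + f(xₙ)]

x_0 = 0.2500, f(x_0) = 0.968912, coefficient = 1
x_1 = 0.4167, f(x_1) = 0.914443, coefficient = 4
x_2 = 0.5833, f(x_2) = 0.834631, coefficient = 2
x_3 = 0.7500, f(x_3) = 0.731689, coefficient = 4
x_4 = 0.9167, f(x_4) = 0.608469, coefficient = 2
x_5 = 1.0833, f(x_5) = 0.468386, coefficient = 4
x_6 = 1.2500, f(x_6) = 0.315322, coefficient = 1

I ≈ (0.166667/3) × 12.628506 = 0.701584
Exact value: 0.701581
Error: 0.000003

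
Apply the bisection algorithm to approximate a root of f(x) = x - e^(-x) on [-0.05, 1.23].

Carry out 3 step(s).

f(x) = x - e^(-x)
Initial interval: [-0.05, 1.23]

Iteration 1:
  c_1 = (-0.050000 + 1.230000)/2 = 0.590000
  f(c_1) = f(0.590000) = 0.035673
  f(a) × f(c) < 0, new interval: [-0.050000, 0.590000]
Iteration 2:
  c_2 = (-0.050000 + 0.590000)/2 = 0.270000
  f(c_2) = f(0.270000) = -0.493379
  f(a) × f(c) ≥ 0, new interval: [0.270000, 0.590000]
Iteration 3:
  c_3 = (0.270000 + 0.590000)/2 = 0.430000
  f(c_3) = f(0.430000) = -0.220509
  f(a) × f(c) ≥ 0, new interval: [0.430000, 0.590000]

After 3 iteration(s), the approximation is c_3 = 0.430000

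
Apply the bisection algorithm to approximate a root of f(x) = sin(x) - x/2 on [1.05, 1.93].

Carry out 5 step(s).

f(x) = sin(x) - x/2
Initial interval: [1.05, 1.93]

Iteration 1:
  c_1 = (1.050000 + 1.930000)/2 = 1.490000
  f(c_1) = f(1.490000) = 0.251738
  f(a) × f(c) ≥ 0, new interval: [1.490000, 1.930000]
Iteration 2:
  c_2 = (1.490000 + 1.930000)/2 = 1.710000
  f(c_2) = f(1.710000) = 0.135327
  f(a) × f(c) ≥ 0, new interval: [1.710000, 1.930000]
Iteration 3:
  c_3 = (1.710000 + 1.930000)/2 = 1.820000
  f(c_3) = f(1.820000) = 0.059109
  f(a) × f(c) ≥ 0, new interval: [1.820000, 1.930000]
Iteration 4:
  c_4 = (1.820000 + 1.930000)/2 = 1.875000
  f(c_4) = f(1.875000) = 0.016586
  f(a) × f(c) ≥ 0, new interval: [1.875000, 1.930000]
Iteration 5:
  c_5 = (1.875000 + 1.930000)/2 = 1.902500
  f(c_5) = f(1.902500) = -0.005761
  f(a) × f(c) < 0, new interval: [1.875000, 1.902500]

After 5 iteration(s), the approximation is c_5 = 1.902500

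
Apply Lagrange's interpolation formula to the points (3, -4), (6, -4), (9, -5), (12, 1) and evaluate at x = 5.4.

Lagrange interpolation formula:
P(x) = Σ yᵢ × Lᵢ(x)
where Lᵢ(x) = Π_{j≠i} (x - xⱼ)/(xᵢ - xⱼ)

L_0(5.4) = (5.4 - 6)/(3 - 6) × (5.4 - 9)/(3 - 9) × (5.4 - 12)/(3 - 12) = 0.088000
L_1(5.4) = (5.4 - 3)/(6 - 3) × (5.4 - 9)/(6 - 9) × (5.4 - 12)/(6 - 12) = 1.056000
L_2(5.4) = (5.4 - 3)/(9 - 3) × (5.4 - 6)/(9 - 6) × (5.4 - 12)/(9 - 12) = -0.176000
L_3(5.4) = (5.4 - 3)/(12 - 3) × (5.4 - 6)/(12 - 6) × (5.4 - 9)/(12 - 9) = 0.032000

P(5.4) = (-4)×L_0(5.4) + (-4)×L_1(5.4) + (-5)×L_2(5.4) + 1×L_3(5.4)
P(5.4) = -3.664000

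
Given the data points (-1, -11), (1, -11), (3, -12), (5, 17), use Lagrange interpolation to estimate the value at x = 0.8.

Lagrange interpolation formula:
P(x) = Σ yᵢ × Lᵢ(x)
where Lᵢ(x) = Π_{j≠i} (x - xⱼ)/(xᵢ - xⱼ)

L_0(0.8) = (0.8 - 1)/(-1 - 1) × (0.8 - 3)/(-1 - 3) × (0.8 - 5)/(-1 - 5) = 0.038500
L_1(0.8) = (0.8 - (-1))/(1 - (-1)) × (0.8 - 3)/(1 - 3) × (0.8 - 5)/(1 - 5) = 1.039500
L_2(0.8) = (0.8 - (-1))/(3 - (-1)) × (0.8 - 1)/(3 - 1) × (0.8 - 5)/(3 - 5) = -0.094500
L_3(0.8) = (0.8 - (-1))/(5 - (-1)) × (0.8 - 1)/(5 - 1) × (0.8 - 3)/(5 - 3) = 0.016500

P(0.8) = (-11)×L_0(0.8) + (-11)×L_1(0.8) + (-12)×L_2(0.8) + 17×L_3(0.8)
P(0.8) = -10.443500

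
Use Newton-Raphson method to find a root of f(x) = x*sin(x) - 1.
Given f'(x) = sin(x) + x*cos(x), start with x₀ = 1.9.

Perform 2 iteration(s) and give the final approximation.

f(x) = x*sin(x) - 1
f'(x) = sin(x) + x*cos(x)
x₀ = 1.9

Newton-Raphson formula: x_{n+1} = x_n - f(x_n)/f'(x_n)

Iteration 1:
  f(1.900000) = 0.797970
  f'(1.900000) = 0.332050
  x_1 = 1.900000 - 0.797970/0.332050 = -0.503163
Iteration 2:
  f(-0.503163) = -0.757375
  f'(-0.503163) = -0.923001
  x_2 = -0.503163 - (-0.757375)/(-0.923001) = -1.323720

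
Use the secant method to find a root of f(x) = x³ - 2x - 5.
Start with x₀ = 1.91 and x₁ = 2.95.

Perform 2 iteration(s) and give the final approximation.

f(x) = x³ - 2x - 5
x₀ = 1.91, x₁ = 2.95

Secant formula: x_{n+1} = x_n - f(x_n)(x_n - x_{n-1})/(f(x_n) - f(x_{n-1}))

Iteration 1:
  f(1.910000) = -1.852129
  f(2.950000) = 14.772375
  x_2 = 2.950000 - 14.772375×(2.950000 - 1.910000)/(14.772375 - (-1.852129))
       = 2.025866
Iteration 2:
  f(2.950000) = 14.772375
  f(2.025866) = -0.737309
  x_3 = 2.025866 - (-0.737309)×(2.025866 - 2.950000)/(-0.737309 - 14.772375)
       = 2.069798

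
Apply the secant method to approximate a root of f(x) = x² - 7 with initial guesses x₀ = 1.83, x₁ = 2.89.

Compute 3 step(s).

f(x) = x² - 7
x₀ = 1.83, x₁ = 2.89

Secant formula: x_{n+1} = x_n - f(x_n)(x_n - x_{n-1})/(f(x_n) - f(x_{n-1}))

Iteration 1:
  f(1.830000) = -3.651100
  f(2.890000) = 1.352100
  x_2 = 2.890000 - 1.352100×(2.890000 - 1.830000)/(1.352100 - (-3.651100))
       = 2.603538
Iteration 2:
  f(2.890000) = 1.352100
  f(2.603538) = -0.221589
  x_3 = 2.603538 - (-0.221589)×(2.603538 - 2.890000)/(-0.221589 - 1.352100)
       = 2.643874
Iteration 3:
  f(2.603538) = -0.221589
  f(2.643874) = -0.009928
  x_4 = 2.643874 - (-0.009928)×(2.643874 - 2.603538)/(-0.009928 - (-0.221589))
       = 2.645766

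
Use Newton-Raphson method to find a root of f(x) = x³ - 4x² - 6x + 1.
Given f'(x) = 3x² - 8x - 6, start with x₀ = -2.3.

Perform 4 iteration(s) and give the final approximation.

f(x) = x³ - 4x² - 6x + 1
f'(x) = 3x² - 8x - 6
x₀ = -2.3

Newton-Raphson formula: x_{n+1} = x_n - f(x_n)/f'(x_n)

Iteration 1:
  f(-2.300000) = -18.527000
  f'(-2.300000) = 28.270000
  x_1 = -2.300000 - (-18.527000)/28.270000 = -1.644641
Iteration 2:
  f(-1.644641) = -4.400027
  f'(-1.644641) = 15.271659
  x_2 = -1.644641 - (-4.400027)/15.271659 = -1.356524
Iteration 3:
  f(-1.356524) = -0.717701
  f'(-1.356524) = 10.372661
  x_3 = -1.356524 - (-0.717701)/10.372661 = -1.287332
Iteration 4:
  f(-1.287332) = -0.038302
  f'(-1.287332) = 9.270330
  x_4 = -1.287332 - (-0.038302)/9.270330 = -1.283201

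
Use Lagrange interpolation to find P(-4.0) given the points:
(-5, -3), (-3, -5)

Lagrange interpolation formula:
P(x) = Σ yᵢ × Lᵢ(x)
where Lᵢ(x) = Π_{j≠i} (x - xⱼ)/(xᵢ - xⱼ)

L_0(-4.0) = (-4.0 - (-3))/(-5 - (-3)) = 0.500000
L_1(-4.0) = (-4.0 - (-5))/(-3 - (-5)) = 0.500000

P(-4.0) = (-3)×L_0(-4.0) + (-5)×L_1(-4.0)
P(-4.0) = -4.000000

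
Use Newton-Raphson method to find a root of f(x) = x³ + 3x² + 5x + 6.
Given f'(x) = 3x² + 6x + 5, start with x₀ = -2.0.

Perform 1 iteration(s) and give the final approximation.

f(x) = x³ + 3x² + 5x + 6
f'(x) = 3x² + 6x + 5
x₀ = -2.0

Newton-Raphson formula: x_{n+1} = x_n - f(x_n)/f'(x_n)

Iteration 1:
  f(-2.000000) = 0.000000
  f'(-2.000000) = 5.000000
  x_1 = -2.000000 - 0.000000/5.000000 = -2.000000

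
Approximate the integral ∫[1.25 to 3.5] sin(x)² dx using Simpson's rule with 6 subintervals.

f(x) = sin(x)²
a = 1.25, b = 3.5, n = 6
h = (b - a)/n = 0.375000

Simpson's rule: (h/3)[f(x₀) + 4f(x₁) + 2f(x₂) + ... + f(xₙ)]

x_0 = 1.2500, f(x_0) = 0.900572, coefficient = 1
x_1 = 1.6250, f(x_1) = 0.997065, coefficient = 4
x_2 = 2.0000, f(x_2) = 0.826822, coefficient = 2
x_3 = 2.3750, f(x_3) = 0.481199, coefficient = 4
x_4 = 2.7500, f(x_4) = 0.145665, coefficient = 2
x_5 = 3.1250, f(x_5) = 0.000275, coefficient = 4
x_6 = 3.5000, f(x_6) = 0.123049, coefficient = 1

I ≈ (0.375000/3) × 8.882751 = 1.110344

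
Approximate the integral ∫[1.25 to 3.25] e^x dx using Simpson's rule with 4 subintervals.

f(x) = e^x
a = 1.25, b = 3.25, n = 4
h = (b - a)/n = 0.500000

Simpson's rule: (h/3)[f(x₀) + 4f(x₁) + 2f(x₂) + ... + f(xₙ)]

x_0 = 1.2500, f(x_0) = 3.490343, coefficient = 1
x_1 = 1.7500, f(x_1) = 5.754603, coefficient = 4
x_2 = 2.2500, f(x_2) = 9.487736, coefficient = 2
x_3 = 2.7500, f(x_3) = 15.642632, coefficient = 4
x_4 = 3.2500, f(x_4) = 25.790340, coefficient = 1

I ≈ (0.500000/3) × 133.845093 = 22.307515
Exact value: 22.299997
Error: 0.007519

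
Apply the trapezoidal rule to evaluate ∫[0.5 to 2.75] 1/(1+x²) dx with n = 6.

f(x) = 1/(1+x²)
a = 0.5, b = 2.75, n = 6
h = (b - a)/n = 0.375000

Trapezoidal rule: (h/2)[f(x₀) + 2f(x₁) + 2f(x₂) + ... + f(xₙ)]

x_0 = 0.5000, f(x_0) = 0.800000, coefficient = 1
x_1 = 0.8750, f(x_1) = 0.566372, coefficient = 2
x_2 = 1.2500, f(x_2) = 0.390244, coefficient = 2
x_3 = 1.6250, f(x_3) = 0.274678, coefficient = 2
x_4 = 2.0000, f(x_4) = 0.200000, coefficient = 2
x_5 = 2.3750, f(x_5) = 0.150588, coefficient = 2
x_6 = 2.7500, f(x_6) = 0.116788, coefficient = 1

I ≈ (0.375000/2) × 4.080552 = 0.765104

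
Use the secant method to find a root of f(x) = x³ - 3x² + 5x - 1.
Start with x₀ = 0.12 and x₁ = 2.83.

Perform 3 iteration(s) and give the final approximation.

f(x) = x³ - 3x² + 5x - 1
x₀ = 0.12, x₁ = 2.83

Secant formula: x_{n+1} = x_n - f(x_n)(x_n - x_{n-1})/(f(x_n) - f(x_{n-1}))

Iteration 1:
  f(0.120000) = -0.441472
  f(2.830000) = 11.788487
  x_2 = 2.830000 - 11.788487×(2.830000 - 0.120000)/(11.788487 - (-0.441472))
       = 0.217824
Iteration 2:
  f(2.830000) = 11.788487
  f(0.217824) = -0.042885
  x_3 = 0.217824 - (-0.042885)×(0.217824 - 2.830000)/(-0.042885 - 11.788487)
       = 0.227293
Iteration 3:
  f(0.217824) = -0.042885
  f(0.227293) = -0.006780
  x_4 = 0.227293 - (-0.006780)×(0.227293 - 0.217824)/(-0.006780 - (-0.042885))
       = 0.229071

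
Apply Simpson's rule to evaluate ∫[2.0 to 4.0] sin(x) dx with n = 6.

f(x) = sin(x)
a = 2.0, b = 4.0, n = 6
h = (b - a)/n = 0.333333

Simpson's rule: (h/3)[f(x₀) + 4f(x₁) + 2f(x₂) + ... + f(xₙ)]

x_0 = 2.0000, f(x_0) = 0.909297, coefficient = 1
x_1 = 2.3333, f(x_1) = 0.723086, coefficient = 4
x_2 = 2.6667, f(x_2) = 0.457273, coefficient = 2
x_3 = 3.0000, f(x_3) = 0.141120, coefficient = 4
x_4 = 3.3333, f(x_4) = -0.190568, coefficient = 2
x_5 = 3.6667, f(x_5) = -0.501277, coefficient = 4
x_6 = 4.0000, f(x_6) = -0.756802, coefficient = 1

I ≈ (0.333333/3) × 2.137620 = 0.237513
Exact value: 0.237497
Error: 0.000017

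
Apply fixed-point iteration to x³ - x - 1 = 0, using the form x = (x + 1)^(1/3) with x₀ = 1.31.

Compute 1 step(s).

Equation: x³ - x - 1 = 0
Fixed-point form: x = (x + 1)^(1/3)
x₀ = 1.31

x_1 = g(1.310000) = 1.321916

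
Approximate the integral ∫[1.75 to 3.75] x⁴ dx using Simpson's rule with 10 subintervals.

f(x) = x⁴
a = 1.75, b = 3.75, n = 10
h = (b - a)/n = 0.200000

Simpson's rule: (h/3)[f(x₀) + 4f(x₁) + 2f(x₂) + ... + f(xₙ)]

x_0 = 1.7500, f(x_0) = 9.378906, coefficient = 1
x_1 = 1.9500, f(x_1) = 14.459006, coefficient = 4
x_2 = 2.1500, f(x_2) = 21.367506, coefficient = 2
x_3 = 2.3500, f(x_3) = 30.498006, coefficient = 4
x_4 = 2.5500, f(x_4) = 42.282506, coefficient = 2
x_5 = 2.7500, f(x_5) = 57.191406, coefficient = 4
x_6 = 2.9500, f(x_6) = 75.733506, coefficient = 2
x_7 = 3.1500, f(x_7) = 98.456006, coefficient = 4
x_8 = 3.3500, f(x_8) = 125.944506, coefficient = 2
x_9 = 3.5500, f(x_9) = 158.823006, coefficient = 4
x_10 = 3.7500, f(x_10) = 197.753906, coefficient = 1

I ≈ (0.200000/3) × 2175.498588 = 145.033239
Exact value: 145.032813
Error: 0.000427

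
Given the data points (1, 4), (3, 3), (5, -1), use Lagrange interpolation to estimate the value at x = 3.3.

Lagrange interpolation formula:
P(x) = Σ yᵢ × Lᵢ(x)
where Lᵢ(x) = Π_{j≠i} (x - xⱼ)/(xᵢ - xⱼ)

L_0(3.3) = (3.3 - 3)/(1 - 3) × (3.3 - 5)/(1 - 5) = -0.063750
L_1(3.3) = (3.3 - 1)/(3 - 1) × (3.3 - 5)/(3 - 5) = 0.977500
L_2(3.3) = (3.3 - 1)/(5 - 1) × (3.3 - 3)/(5 - 3) = 0.086250

P(3.3) = 4×L_0(3.3) + 3×L_1(3.3) + (-1)×L_2(3.3)
P(3.3) = 2.591250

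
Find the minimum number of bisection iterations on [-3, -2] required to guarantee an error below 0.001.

We need (b-a)/2^n ≤ 0.001
(-2 - (-3))/2^n ≤ 0.001
1/2^n ≤ 0.001
2^n ≥ 1000
n ≥ log₂(1000) = 9.97
n ≥ 10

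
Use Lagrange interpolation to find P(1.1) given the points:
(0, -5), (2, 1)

Lagrange interpolation formula:
P(x) = Σ yᵢ × Lᵢ(x)
where Lᵢ(x) = Π_{j≠i} (x - xⱼ)/(xᵢ - xⱼ)

L_0(1.1) = (1.1 - 2)/(0 - 2) = 0.450000
L_1(1.1) = (1.1 - 0)/(2 - 0) = 0.550000

P(1.1) = (-5)×L_0(1.1) + 1×L_1(1.1)
P(1.1) = -1.700000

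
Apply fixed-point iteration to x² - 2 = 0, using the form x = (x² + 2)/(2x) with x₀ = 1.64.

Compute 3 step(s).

Equation: x² - 2 = 0
Fixed-point form: x = (x² + 2)/(2x)
x₀ = 1.64

x_1 = g(1.640000) = 1.429756
x_2 = g(1.429756) = 1.414298
x_3 = g(1.414298) = 1.414214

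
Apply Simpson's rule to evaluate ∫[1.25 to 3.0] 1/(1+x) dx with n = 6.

f(x) = 1/(1+x)
a = 1.25, b = 3.0, n = 6
h = (b - a)/n = 0.291667

Simpson's rule: (h/3)[f(x₀) + 4f(x₁) + 2f(x₂) + ... + f(xₙ)]

x_0 = 1.2500, f(x_0) = 0.444444, coefficient = 1
x_1 = 1.5417, f(x_1) = 0.393443, coefficient = 4
x_2 = 1.8333, f(x_2) = 0.352941, coefficient = 2
x_3 = 2.1250, f(x_3) = 0.320000, coefficient = 4
x_4 = 2.4167, f(x_4) = 0.292683, coefficient = 2
x_5 = 2.7083, f(x_5) = 0.269663, coefficient = 4
x_6 = 3.0000, f(x_6) = 0.250000, coefficient = 1

I ≈ (0.291667/3) × 5.918115 = 0.575372
Exact value: 0.575364
Error: 0.000008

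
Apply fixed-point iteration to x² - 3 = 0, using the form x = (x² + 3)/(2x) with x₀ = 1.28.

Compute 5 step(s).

Equation: x² - 3 = 0
Fixed-point form: x = (x² + 3)/(2x)
x₀ = 1.28

x_1 = g(1.280000) = 1.811875
x_2 = g(1.811875) = 1.733809
x_3 = g(1.733809) = 1.732052
x_4 = g(1.732052) = 1.732051
x_5 = g(1.732051) = 1.732051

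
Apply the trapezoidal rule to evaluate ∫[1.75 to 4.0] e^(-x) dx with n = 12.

f(x) = e^(-x)
a = 1.75, b = 4.0, n = 12
h = (b - a)/n = 0.187500

Trapezoidal rule: (h/2)[f(x₀) + 2f(x₁) + 2f(x₂) + ... + f(xₙ)]

x_0 = 1.7500, f(x_0) = 0.173774, coefficient = 1
x_1 = 1.9375, f(x_1) = 0.144064, coefficient = 2
x_2 = 2.1250, f(x_2) = 0.119433, coefficient = 2
x_3 = 2.3125, f(x_3) = 0.099013, coefficient = 2
x_4 = 2.5000, f(x_4) = 0.082085, coefficient = 2
x_5 = 2.6875, f(x_5) = 0.068051, coefficient = 2
x_6 = 2.8750, f(x_6) = 0.056416, coefficient = 2
x_7 = 3.0625, f(x_7) = 0.046771, coefficient = 2
x_8 = 3.2500, f(x_8) = 0.038774, coefficient = 2
x_9 = 3.4375, f(x_9) = 0.032145, coefficient = 2
x_10 = 3.6250, f(x_10) = 0.026649, coefficient = 2
x_11 = 3.8125, f(x_11) = 0.022093, coefficient = 2
x_12 = 4.0000, f(x_12) = 0.018316, coefficient = 1

I ≈ (0.187500/2) × 1.663077 = 0.155913
Exact value: 0.155458
Error: 0.000455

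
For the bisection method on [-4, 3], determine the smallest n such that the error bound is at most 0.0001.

We need (b-a)/2^n ≤ 0.0001
(3 - (-4))/2^n ≤ 0.0001
7/2^n ≤ 0.0001
2^n ≥ 70000
n ≥ log₂(70000) = 16.10
n ≥ 17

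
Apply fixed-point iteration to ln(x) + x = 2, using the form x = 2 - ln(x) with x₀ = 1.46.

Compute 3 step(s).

Equation: ln(x) + x = 2
Fixed-point form: x = 2 - ln(x)
x₀ = 1.46

x_1 = g(1.460000) = 1.621564
x_2 = g(1.621564) = 1.516609
x_3 = g(1.516609) = 1.583523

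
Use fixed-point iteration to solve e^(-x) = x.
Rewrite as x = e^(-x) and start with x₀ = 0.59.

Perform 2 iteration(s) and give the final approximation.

Equation: e^(-x) = x
Fixed-point form: x = e^(-x)
x₀ = 0.59

x_1 = g(0.590000) = 0.554327
x_2 = g(0.554327) = 0.574459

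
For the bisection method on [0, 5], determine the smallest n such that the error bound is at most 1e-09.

We need (b-a)/2^n ≤ 1e-09
(5 - 0)/2^n ≤ 1e-09
5/2^n ≤ 1e-09
2^n ≥ 5000000000
n ≥ log₂(5000000000) = 32.22
n ≥ 33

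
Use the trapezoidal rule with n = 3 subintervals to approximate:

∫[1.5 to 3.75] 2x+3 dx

f(x) = 2x+3
a = 1.5, b = 3.75, n = 3
h = (b - a)/n = 0.750000

Trapezoidal rule: (h/2)[f(x₀) + 2f(x₁) + 2f(x₂) + ... + f(xₙ)]

x_0 = 1.5000, f(x_0) = 6.000000, coefficient = 1
x_1 = 2.2500, f(x_1) = 7.500000, coefficient = 2
x_2 = 3.0000, f(x_2) = 9.000000, coefficient = 2
x_3 = 3.7500, f(x_3) = 10.500000, coefficient = 1

I ≈ (0.750000/2) × 49.500000 = 18.562500
Exact value: 18.562500
Error: 0.000000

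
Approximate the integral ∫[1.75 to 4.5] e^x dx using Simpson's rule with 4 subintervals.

f(x) = e^x
a = 1.75, b = 4.5, n = 4
h = (b - a)/n = 0.687500

Simpson's rule: (h/3)[f(x₀) + 4f(x₁) + 2f(x₂) + ... + f(xₙ)]

x_0 = 1.7500, f(x_0) = 5.754603, coefficient = 1
x_1 = 2.4375, f(x_1) = 11.444394, coefficient = 4
x_2 = 3.1250, f(x_2) = 22.759895, coefficient = 2
x_3 = 3.8125, f(x_3) = 45.263456, coefficient = 4
x_4 = 4.5000, f(x_4) = 90.017131, coefficient = 1

I ≈ (0.687500/3) × 368.122925 = 84.361504
Exact value: 84.262529
Error: 0.098975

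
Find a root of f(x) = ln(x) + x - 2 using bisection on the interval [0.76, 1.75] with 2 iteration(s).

f(x) = ln(x) + x - 2
Initial interval: [0.76, 1.75]

Iteration 1:
  c_1 = (0.760000 + 1.750000)/2 = 1.255000
  f(c_1) = f(1.255000) = -0.517864
  f(a) × f(c) ≥ 0, new interval: [1.255000, 1.750000]
Iteration 2:
  c_2 = (1.255000 + 1.750000)/2 = 1.502500
  f(c_2) = f(1.502500) = -0.090370
  f(a) × f(c) ≥ 0, new interval: [1.502500, 1.750000]

After 2 iteration(s), the approximation is c_2 = 1.502500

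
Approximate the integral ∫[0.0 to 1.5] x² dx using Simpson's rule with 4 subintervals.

f(x) = x²
a = 0.0, b = 1.5, n = 4
h = (b - a)/n = 0.375000

Simpson's rule: (h/3)[f(x₀) + 4f(x₁) + 2f(x₂) + ... + f(xₙ)]

x_0 = 0.0000, f(x_0) = 0.000000, coefficient = 1
x_1 = 0.3750, f(x_1) = 0.140625, coefficient = 4
x_2 = 0.7500, f(x_2) = 0.562500, coefficient = 2
x_3 = 1.1250, f(x_3) = 1.265625, coefficient = 4
x_4 = 1.5000, f(x_4) = 2.250000, coefficient = 1

I ≈ (0.375000/3) × 9.000000 = 1.125000
Exact value: 1.125000
Error: 0.000000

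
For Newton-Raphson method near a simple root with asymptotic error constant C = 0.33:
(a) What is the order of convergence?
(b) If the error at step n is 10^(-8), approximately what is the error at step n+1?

(a) Newton-Raphson has quadratic (order 2) convergence near simple roots.
    This means |e_{n+1}| ≈ C|e_n|².

(b) With |e_n| = 10^(-8) and C = 0.33:
    |e_{n+1}| ≈ 0.33 × (10^(-8))² = 0.33 × 10^(-16)

(a) 2 (quadratic); (b) |e_{n+1}| ≈ 3.300e-17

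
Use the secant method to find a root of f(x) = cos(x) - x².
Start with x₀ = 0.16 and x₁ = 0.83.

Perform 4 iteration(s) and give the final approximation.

f(x) = cos(x) - x²
x₀ = 0.16, x₁ = 0.83

Secant formula: x_{n+1} = x_n - f(x_n)(x_n - x_{n-1})/(f(x_n) - f(x_{n-1}))

Iteration 1:
  f(0.160000) = 0.961627
  f(0.830000) = -0.014024
  x_2 = 0.830000 - (-0.014024)×(0.830000 - 0.160000)/(-0.014024 - 0.961627)
       = 0.820369
Iteration 2:
  f(0.830000) = -0.014024
  f(0.820369) = 0.008945
  x_3 = 0.820369 - 0.008945×(0.820369 - 0.830000)/(0.008945 - (-0.014024))
       = 0.824120
Iteration 3:
  f(0.820369) = 0.008945
  f(0.824120) = 0.000030
  x_4 = 0.824120 - 0.000030×(0.824120 - 0.820369)/(0.000030 - 0.008945)
       = 0.824132
Iteration 4:
  f(0.824120) = 0.000030
  f(0.824132) = 0.000000
  x_5 = 0.824132 - 0.000000×(0.824132 - 0.824120)/(0.000000 - 0.000030)
       = 0.824132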